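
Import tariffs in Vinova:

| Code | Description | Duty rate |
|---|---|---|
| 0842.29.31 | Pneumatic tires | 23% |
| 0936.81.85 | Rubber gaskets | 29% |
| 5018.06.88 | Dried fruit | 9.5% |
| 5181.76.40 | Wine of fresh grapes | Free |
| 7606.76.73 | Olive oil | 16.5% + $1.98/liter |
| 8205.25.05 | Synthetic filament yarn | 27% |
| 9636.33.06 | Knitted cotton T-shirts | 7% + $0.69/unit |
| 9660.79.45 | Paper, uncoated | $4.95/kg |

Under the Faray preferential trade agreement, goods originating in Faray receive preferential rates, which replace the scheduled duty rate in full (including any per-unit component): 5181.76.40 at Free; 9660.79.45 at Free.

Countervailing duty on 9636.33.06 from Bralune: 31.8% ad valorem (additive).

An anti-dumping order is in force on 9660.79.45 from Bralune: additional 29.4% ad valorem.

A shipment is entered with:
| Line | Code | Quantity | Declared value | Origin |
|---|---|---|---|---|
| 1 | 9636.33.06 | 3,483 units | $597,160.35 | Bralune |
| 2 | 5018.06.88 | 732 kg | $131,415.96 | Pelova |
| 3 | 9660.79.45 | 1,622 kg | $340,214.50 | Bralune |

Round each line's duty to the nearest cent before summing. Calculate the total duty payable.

Line 1 (9636.33.06, Bralune, 3,483 units, $597,160.35):
Base rate for 9636.33.06 is 7% + $0.69/unit.
Additional duty on 9636.33.06 from Bralune: +31.8%. Applied ad valorem rate: 7% + 31.8% = 38.8%.
Duty = $597,160.35 × 38.8% + 3,483 × $0.69 = $234,101.49.
Line 2 (5018.06.88, Pelova, 732 kg, $131,415.96):
Base rate for 5018.06.88 is 9.5%.
Duty = $131,415.96 × 9.5% = $12,484.52.
Line 3 (9660.79.45, Bralune, 1,622 kg, $340,214.50):
Base rate for 9660.79.45 is $4.95/kg.
9660.79.45 has an FTA preferential rate, but origin Bralune is not Faray; base rate stands.
Additional duty on 9660.79.45 from Bralune: +29.4% ad valorem. Applied ad valorem rate = 29.4%.
Duty = $340,214.50 × 29.4% + 1,622 × $4.95 = $108,051.96.
Total = $234,101.49 + $12,484.52 + $108,051.96 = $354,637.97.

$354,637.97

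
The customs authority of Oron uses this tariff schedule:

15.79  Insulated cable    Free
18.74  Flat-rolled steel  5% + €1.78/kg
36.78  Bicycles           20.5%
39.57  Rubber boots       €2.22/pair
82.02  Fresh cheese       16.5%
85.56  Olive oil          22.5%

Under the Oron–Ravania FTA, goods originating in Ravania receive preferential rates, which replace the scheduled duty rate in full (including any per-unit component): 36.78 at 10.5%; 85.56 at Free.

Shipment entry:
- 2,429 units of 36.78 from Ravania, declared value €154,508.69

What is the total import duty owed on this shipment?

Line 1 (36.78, Ravania, 2,429 units, €154,508.69):
Base rate for 36.78 is 20.5%.
Origin Ravania qualifies under the Oron–Ravania agreement and 36.78 is covered: preferential rate 10.5% applies instead.
Duty = €154,508.69 × 10.5% = €16,223.41.

€16,223.41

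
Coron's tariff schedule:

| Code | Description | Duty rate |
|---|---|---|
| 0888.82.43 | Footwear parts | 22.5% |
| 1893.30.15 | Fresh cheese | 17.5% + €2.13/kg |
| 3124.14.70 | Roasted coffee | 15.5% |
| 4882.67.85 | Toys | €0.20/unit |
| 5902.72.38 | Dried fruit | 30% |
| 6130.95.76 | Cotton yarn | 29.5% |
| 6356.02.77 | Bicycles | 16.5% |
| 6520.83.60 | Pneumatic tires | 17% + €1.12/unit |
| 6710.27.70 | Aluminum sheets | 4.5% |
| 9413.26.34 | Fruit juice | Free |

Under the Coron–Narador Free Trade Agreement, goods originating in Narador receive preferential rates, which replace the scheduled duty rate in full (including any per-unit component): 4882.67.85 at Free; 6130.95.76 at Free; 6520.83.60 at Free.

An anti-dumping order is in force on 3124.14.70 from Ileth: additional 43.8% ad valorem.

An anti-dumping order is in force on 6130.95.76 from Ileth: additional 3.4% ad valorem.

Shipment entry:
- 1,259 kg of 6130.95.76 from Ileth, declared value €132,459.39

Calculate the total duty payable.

Line 1 (6130.95.76, Ileth, 1,259 kg, €132,459.39):
Base rate for 6130.95.76 is 29.5%.
6130.95.76 has an FTA preferential rate, but origin Ileth is not Narador; base rate stands.
Additional duty on 6130.95.76 from Ileth: +3.4%. Applied ad valorem rate: 29.5% + 3.4% = 32.9%.
Duty = €132,459.39 × 32.9% = €43,579.14.

€43,579.14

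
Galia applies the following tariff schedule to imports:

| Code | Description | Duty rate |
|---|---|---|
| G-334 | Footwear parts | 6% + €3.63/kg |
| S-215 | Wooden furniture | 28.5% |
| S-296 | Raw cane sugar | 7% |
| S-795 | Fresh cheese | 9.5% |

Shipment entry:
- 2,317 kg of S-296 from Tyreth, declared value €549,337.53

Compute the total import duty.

€38,453.63

Line 1 (S-296, Tyreth, 2,317 kg, €549,337.53):
Base rate for S-296 is 7%.
Duty = €549,337.53 × 7% = €38,453.63.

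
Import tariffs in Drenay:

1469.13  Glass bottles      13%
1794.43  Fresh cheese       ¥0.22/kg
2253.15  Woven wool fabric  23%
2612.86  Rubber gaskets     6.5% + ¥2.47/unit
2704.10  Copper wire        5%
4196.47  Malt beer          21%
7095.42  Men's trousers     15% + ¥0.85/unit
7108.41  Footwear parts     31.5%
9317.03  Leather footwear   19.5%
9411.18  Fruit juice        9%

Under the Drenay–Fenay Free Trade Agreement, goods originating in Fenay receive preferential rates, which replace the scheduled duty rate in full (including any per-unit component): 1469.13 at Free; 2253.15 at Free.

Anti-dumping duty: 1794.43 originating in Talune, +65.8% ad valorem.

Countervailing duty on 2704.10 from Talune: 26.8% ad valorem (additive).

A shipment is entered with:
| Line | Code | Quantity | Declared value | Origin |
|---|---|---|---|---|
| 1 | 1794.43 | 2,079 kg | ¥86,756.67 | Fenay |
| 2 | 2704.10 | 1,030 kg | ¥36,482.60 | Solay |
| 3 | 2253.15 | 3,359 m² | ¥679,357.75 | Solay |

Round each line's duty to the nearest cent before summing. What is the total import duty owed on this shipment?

Line 1 (1794.43, Fenay, 2,079 kg, ¥86,756.67):
Base rate for 1794.43 is ¥0.22/kg.
Origin Fenay is the FTA partner but 1794.43 is not on the preference list; base rate stands.
The additional-duty order on 1794.43 targets Talune, not Fenay; it does not apply.
Duty = 2,079 × ¥0.22 = ¥457.38.
Line 2 (2704.10, Solay, 1,030 kg, ¥36,482.60):
Base rate for 2704.10 is 5%.
The additional-duty order on 2704.10 targets Talune, not Solay; it does not apply.
Duty = ¥36,482.60 × 5% = ¥1,824.13.
Line 3 (2253.15, Solay, 3,359 m², ¥679,357.75):
Base rate for 2253.15 is 23%.
2253.15 has an FTA preferential rate, but origin Solay is not Fenay; base rate stands.
Duty = ¥679,357.75 × 23% = ¥156,252.28.
Total = ¥457.38 + ¥1,824.13 + ¥156,252.28 = ¥158,533.79.

¥158,533.79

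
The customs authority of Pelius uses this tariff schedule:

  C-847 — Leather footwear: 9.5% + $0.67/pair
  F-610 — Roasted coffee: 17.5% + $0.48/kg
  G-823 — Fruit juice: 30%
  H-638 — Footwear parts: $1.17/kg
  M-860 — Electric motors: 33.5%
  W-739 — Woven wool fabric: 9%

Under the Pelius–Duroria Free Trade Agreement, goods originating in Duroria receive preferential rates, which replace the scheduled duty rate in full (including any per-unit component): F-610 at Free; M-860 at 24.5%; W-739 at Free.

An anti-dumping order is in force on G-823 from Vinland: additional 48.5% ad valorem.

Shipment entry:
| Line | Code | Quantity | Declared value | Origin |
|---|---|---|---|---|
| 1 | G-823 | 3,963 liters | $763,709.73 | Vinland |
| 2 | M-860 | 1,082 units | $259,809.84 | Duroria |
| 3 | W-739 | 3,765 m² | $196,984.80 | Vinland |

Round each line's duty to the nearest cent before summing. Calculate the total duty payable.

Line 1 (G-823, Vinland, 3,963 liters, $763,709.73):
Base rate for G-823 is 30%.
Additional duty on G-823 from Vinland: +48.5%. Applied ad valorem rate: 30% + 48.5% = 78.5%.
Duty = $763,709.73 × 78.5% = $599,512.14.
Line 2 (M-860, Duroria, 1,082 units, $259,809.84):
Base rate for M-860 is 33.5%.
Origin Duroria qualifies under the Pelius–Duroria agreement and M-860 is covered: preferential rate 24.5% applies instead.
Duty = $259,809.84 × 24.5% = $63,653.41.
Line 3 (W-739, Vinland, 3,765 m², $196,984.80):
Base rate for W-739 is 9%.
W-739 has an FTA preferential rate, but origin Vinland is not Duroria; base rate stands.
Duty = $196,984.80 × 9% = $17,728.63.
Total = $599,512.14 + $63,653.41 + $17,728.63 = $680,894.18.

$680,894.18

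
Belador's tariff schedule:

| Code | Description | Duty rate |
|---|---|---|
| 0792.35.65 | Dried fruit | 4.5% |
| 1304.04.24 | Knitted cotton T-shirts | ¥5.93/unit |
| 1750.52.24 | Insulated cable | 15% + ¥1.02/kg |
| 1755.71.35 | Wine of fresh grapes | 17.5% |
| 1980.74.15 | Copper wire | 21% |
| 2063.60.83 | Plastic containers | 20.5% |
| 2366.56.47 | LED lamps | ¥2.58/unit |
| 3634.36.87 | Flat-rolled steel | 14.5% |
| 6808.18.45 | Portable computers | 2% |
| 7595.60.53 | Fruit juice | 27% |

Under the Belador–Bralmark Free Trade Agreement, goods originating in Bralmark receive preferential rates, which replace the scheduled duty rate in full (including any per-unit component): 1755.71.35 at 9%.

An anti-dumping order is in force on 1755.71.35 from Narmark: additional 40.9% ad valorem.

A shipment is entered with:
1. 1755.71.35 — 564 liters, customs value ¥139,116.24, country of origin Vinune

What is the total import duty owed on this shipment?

Line 1 (1755.71.35, Vinune, 564 liters, ¥139,116.24):
Base rate for 1755.71.35 is 17.5%.
1755.71.35 has an FTA preferential rate, but origin Vinune is not Bralmark; base rate stands.
The additional-duty order on 1755.71.35 targets Narmark, not Vinune; it does not apply.
Duty = ¥139,116.24 × 17.5% = ¥24,345.34.

¥24,345.34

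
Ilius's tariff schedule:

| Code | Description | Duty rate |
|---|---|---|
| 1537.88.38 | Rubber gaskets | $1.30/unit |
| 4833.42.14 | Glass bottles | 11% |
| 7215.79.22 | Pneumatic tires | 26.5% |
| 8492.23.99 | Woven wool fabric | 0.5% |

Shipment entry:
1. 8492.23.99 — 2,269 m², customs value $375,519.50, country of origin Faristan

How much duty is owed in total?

Line 1 (8492.23.99, Faristan, 2,269 m², $375,519.50):
Base rate for 8492.23.99 is 0.5%.
Duty = $375,519.50 × 0.5% = $1,877.60.

$1,877.60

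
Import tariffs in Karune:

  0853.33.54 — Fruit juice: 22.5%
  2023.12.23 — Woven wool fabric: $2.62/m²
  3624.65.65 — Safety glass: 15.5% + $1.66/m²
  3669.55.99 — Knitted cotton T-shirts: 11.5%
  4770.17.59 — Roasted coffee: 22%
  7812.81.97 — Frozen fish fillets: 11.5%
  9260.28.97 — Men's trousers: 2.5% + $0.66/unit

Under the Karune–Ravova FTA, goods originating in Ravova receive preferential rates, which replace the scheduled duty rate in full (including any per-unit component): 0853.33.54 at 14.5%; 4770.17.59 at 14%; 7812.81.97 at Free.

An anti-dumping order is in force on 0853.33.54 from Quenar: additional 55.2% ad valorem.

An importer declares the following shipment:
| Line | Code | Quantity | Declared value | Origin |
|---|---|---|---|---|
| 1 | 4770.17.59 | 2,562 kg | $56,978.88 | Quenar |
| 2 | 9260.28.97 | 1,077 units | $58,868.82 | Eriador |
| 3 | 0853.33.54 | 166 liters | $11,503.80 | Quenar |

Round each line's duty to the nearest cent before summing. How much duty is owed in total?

Line 1 (4770.17.59, Quenar, 2,562 kg, $56,978.88):
Base rate for 4770.17.59 is 22%.
4770.17.59 has an FTA preferential rate, but origin Quenar is not Ravova; base rate stands.
Duty = $56,978.88 × 22% = $12,535.35.
Line 2 (9260.28.97, Eriador, 1,077 units, $58,868.82):
Base rate for 9260.28.97 is 2.5% + $0.66/unit.
Duty = $58,868.82 × 2.5% + 1,077 × $0.66 = $2,182.54.
Line 3 (0853.33.54, Quenar, 166 liters, $11,503.80):
Base rate for 0853.33.54 is 22.5%.
0853.33.54 has an FTA preferential rate, but origin Quenar is not Ravova; base rate stands.
Additional duty on 0853.33.54 from Quenar: +55.2%. Applied ad valorem rate: 22.5% + 55.2% = 77.7%.
Duty = $11,503.80 × 77.7% = $8,938.45.
Total = $12,535.35 + $2,182.54 + $8,938.45 = $23,656.34.

$23,656.34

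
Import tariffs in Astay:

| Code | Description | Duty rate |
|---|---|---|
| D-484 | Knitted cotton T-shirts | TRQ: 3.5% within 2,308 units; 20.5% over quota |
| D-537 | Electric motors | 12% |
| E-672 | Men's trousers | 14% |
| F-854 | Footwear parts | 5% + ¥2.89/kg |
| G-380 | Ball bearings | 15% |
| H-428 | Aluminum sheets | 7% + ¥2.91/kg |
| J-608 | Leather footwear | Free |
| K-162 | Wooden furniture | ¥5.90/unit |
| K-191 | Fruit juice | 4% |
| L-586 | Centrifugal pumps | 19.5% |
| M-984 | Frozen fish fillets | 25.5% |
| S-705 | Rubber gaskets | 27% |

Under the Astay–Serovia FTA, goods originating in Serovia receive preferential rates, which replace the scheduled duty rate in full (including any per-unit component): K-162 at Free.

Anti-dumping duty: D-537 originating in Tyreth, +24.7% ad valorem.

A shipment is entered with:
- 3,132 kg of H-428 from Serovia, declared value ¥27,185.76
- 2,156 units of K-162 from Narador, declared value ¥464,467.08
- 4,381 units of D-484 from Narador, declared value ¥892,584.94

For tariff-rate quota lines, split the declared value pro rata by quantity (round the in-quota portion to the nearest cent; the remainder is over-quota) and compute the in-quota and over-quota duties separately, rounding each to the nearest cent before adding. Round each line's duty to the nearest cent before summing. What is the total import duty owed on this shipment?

Line 1 (H-428, Serovia, 3,132 kg, ¥27,185.76):
Base rate for H-428 is 7% + ¥2.91/kg.
Origin Serovia is the FTA partner but H-428 is not on the preference list; base rate stands.
Duty = ¥27,185.76 × 7% + 3,132 × ¥2.91 = ¥11,017.12.
Line 2 (K-162, Narador, 2,156 units, ¥464,467.08):
Base rate for K-162 is ¥5.90/unit.
K-162 has an FTA preferential rate, but origin Narador is not Serovia; base rate stands.
Duty = 2,156 × ¥5.90 = ¥12,720.40.
Line 3 (D-484, Narador, 4,381 units, ¥892,584.94):
Code D-484 is under a tariff-rate quota (threshold 2,308 units). In-quota: 2,308 units at 3.5%; over-quota: 2,073 units at 20.5%.
Pro-rata value split: in-quota = ¥892,584.94 × 2,308/4,381 = ¥470,231.92; over-quota = ¥892,584.94 − ¥470,231.92 = ¥422,353.02.
In-quota duty = ¥470,231.92 × 3.5% = ¥16,458.12. Over-quota duty = ¥422,353.02 × 20.5% = ¥86,582.37.
Line duty = ¥16,458.12 + ¥86,582.37 = ¥103,040.49.
Total = ¥11,017.12 + ¥12,720.40 + ¥103,040.49 = ¥126,778.01.

¥126,778.01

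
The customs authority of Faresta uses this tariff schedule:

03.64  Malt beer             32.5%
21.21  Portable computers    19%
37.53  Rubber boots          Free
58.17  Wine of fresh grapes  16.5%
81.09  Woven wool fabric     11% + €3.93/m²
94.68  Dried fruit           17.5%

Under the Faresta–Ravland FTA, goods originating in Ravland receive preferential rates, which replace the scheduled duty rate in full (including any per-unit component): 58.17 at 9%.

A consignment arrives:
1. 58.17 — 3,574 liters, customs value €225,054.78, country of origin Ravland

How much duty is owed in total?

€20,254.93

Line 1 (58.17, Ravland, 3,574 liters, €225,054.78):
Base rate for 58.17 is 16.5%.
Origin Ravland qualifies under the Faresta–Ravland agreement and 58.17 is covered: preferential rate 9% applies instead.
Duty = €225,054.78 × 9% = €20,254.93.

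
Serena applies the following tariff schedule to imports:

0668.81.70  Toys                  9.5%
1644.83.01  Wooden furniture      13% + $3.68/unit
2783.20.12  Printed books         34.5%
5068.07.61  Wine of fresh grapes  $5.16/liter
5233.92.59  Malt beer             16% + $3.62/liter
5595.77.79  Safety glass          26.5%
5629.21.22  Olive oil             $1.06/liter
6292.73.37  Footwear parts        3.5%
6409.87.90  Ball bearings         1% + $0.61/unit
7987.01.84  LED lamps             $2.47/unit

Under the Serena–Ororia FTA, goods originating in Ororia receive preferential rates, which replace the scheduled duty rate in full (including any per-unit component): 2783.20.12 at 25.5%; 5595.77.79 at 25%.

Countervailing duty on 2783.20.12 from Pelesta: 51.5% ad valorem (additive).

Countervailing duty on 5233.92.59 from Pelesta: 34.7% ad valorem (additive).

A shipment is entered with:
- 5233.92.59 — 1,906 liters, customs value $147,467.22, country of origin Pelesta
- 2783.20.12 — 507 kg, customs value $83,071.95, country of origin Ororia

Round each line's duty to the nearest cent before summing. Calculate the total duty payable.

$102,848.95

Line 1 (5233.92.59, Pelesta, 1,906 liters, $147,467.22):
Base rate for 5233.92.59 is 16% + $3.62/liter.
Additional duty on 5233.92.59 from Pelesta: +34.7%. Applied ad valorem rate: 16% + 34.7% = 50.7%.
Duty = $147,467.22 × 50.7% + 1,906 × $3.62 = $81,665.60.
Line 2 (2783.20.12, Ororia, 507 kg, $83,071.95):
Base rate for 2783.20.12 is 34.5%.
Origin Ororia qualifies under the Serena–Ororia agreement and 2783.20.12 is covered: preferential rate 25.5% applies instead.
The additional-duty order on 2783.20.12 targets Pelesta, not Ororia; it does not apply.
Duty = $83,071.95 × 25.5% = $21,183.35.
Total = $81,665.60 + $21,183.35 = $102,848.95.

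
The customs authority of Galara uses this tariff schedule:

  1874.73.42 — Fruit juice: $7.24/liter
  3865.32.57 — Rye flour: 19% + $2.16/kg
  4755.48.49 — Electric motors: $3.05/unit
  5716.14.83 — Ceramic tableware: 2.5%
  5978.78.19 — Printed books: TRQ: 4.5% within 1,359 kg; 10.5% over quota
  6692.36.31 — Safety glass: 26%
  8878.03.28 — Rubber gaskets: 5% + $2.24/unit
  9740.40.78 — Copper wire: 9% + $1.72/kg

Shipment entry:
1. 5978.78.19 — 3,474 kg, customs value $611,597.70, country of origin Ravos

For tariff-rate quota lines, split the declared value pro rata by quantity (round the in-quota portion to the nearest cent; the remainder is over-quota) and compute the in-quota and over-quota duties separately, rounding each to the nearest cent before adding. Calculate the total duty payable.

$49,862.64

Line 1 (5978.78.19, Ravos, 3,474 kg, $611,597.70):
Code 5978.78.19 is under a tariff-rate quota (threshold 1,359 kg). In-quota: 1,359 kg at 4.5%; over-quota: 2,115 kg at 10.5%.
Pro-rata value split: in-quota = $611,597.70 × 1,359/3,474 = $239,251.95; over-quota = $611,597.70 − $239,251.95 = $372,345.75.
In-quota duty = $239,251.95 × 4.5% = $10,766.34. Over-quota duty = $372,345.75 × 10.5% = $39,096.30.
Line duty = $10,766.34 + $39,096.30 = $49,862.64.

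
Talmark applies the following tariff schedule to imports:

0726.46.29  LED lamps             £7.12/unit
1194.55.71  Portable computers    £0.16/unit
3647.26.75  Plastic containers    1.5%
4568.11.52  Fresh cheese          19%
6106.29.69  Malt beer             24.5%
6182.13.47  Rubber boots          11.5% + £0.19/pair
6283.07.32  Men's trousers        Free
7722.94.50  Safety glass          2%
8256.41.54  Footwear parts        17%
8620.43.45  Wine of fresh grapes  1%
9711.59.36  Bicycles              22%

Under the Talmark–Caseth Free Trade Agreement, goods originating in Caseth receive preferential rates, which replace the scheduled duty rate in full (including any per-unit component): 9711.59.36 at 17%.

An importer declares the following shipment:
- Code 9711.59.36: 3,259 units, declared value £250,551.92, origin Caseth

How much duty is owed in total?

£42,593.83

Line 1 (9711.59.36, Caseth, 3,259 units, £250,551.92):
Base rate for 9711.59.36 is 22%.
Origin Caseth qualifies under the Talmark–Caseth agreement and 9711.59.36 is covered: preferential rate 17% applies instead.
Duty = £250,551.92 × 17% = £42,593.83.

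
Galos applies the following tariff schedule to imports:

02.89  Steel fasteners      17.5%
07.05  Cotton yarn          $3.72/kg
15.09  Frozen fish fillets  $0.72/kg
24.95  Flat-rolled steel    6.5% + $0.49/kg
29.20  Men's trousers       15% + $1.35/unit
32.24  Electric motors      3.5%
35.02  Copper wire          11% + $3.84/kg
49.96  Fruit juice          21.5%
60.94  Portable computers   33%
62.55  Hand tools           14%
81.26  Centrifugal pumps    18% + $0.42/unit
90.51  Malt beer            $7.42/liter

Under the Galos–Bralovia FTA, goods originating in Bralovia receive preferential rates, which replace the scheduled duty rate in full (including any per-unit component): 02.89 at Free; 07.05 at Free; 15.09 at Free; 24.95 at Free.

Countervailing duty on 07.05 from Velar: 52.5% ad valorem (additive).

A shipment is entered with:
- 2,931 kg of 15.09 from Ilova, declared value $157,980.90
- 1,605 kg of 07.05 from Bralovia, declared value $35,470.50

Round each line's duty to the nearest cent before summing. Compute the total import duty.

$2,110.32

Line 1 (15.09, Ilova, 2,931 kg, $157,980.90):
Base rate for 15.09 is $0.72/kg.
15.09 has an FTA preferential rate, but origin Ilova is not Bralovia; base rate stands.
Duty = 2,931 × $0.72 = $2,110.32.
Line 2 (07.05, Bralovia, 1,605 kg, $35,470.50):
Base rate for 07.05 is $3.72/kg.
Origin Bralovia qualifies under the Galos–Bralovia agreement and 07.05 is covered: preferential rate Free applies instead.
The additional-duty order on 07.05 targets Velar, not Bralovia; it does not apply.
Duty = $35,470.50 × 0% = $0.00.
Total = $2,110.32 + $0.00 = $2,110.32.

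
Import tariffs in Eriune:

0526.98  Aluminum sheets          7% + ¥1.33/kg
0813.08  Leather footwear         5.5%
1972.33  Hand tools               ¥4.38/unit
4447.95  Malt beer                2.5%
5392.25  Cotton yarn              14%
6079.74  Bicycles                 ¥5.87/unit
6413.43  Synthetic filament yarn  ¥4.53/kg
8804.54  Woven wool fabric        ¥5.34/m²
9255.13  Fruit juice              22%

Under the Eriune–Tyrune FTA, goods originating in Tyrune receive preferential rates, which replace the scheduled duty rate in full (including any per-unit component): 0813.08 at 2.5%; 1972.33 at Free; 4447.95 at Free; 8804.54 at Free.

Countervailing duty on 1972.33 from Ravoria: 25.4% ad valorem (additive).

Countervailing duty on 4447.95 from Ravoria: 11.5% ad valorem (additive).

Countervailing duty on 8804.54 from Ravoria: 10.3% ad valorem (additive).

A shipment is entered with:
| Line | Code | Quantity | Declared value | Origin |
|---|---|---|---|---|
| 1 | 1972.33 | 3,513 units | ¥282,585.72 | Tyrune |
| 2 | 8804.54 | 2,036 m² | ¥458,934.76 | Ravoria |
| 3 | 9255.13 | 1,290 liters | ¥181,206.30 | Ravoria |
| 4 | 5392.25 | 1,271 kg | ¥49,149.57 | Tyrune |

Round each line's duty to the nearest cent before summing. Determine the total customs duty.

¥104,888.85

Line 1 (1972.33, Tyrune, 3,513 units, ¥282,585.72):
Base rate for 1972.33 is ¥4.38/unit.
Origin Tyrune qualifies under the Eriune–Tyrune agreement and 1972.33 is covered: preferential rate Free applies instead.
The additional-duty order on 1972.33 targets Ravoria, not Tyrune; it does not apply.
Duty = ¥282,585.72 × 0% = ¥0.00.
Line 2 (8804.54, Ravoria, 2,036 m², ¥458,934.76):
Base rate for 8804.54 is ¥5.34/m².
8804.54 has an FTA preferential rate, but origin Ravoria is not Tyrune; base rate stands.
Additional duty on 8804.54 from Ravoria: +10.3% ad valorem. Applied ad valorem rate = 10.3%.
Duty = ¥458,934.76 × 10.3% + 2,036 × ¥5.34 = ¥58,142.52.
Line 3 (9255.13, Ravoria, 1,290 liters, ¥181,206.30):
Base rate for 9255.13 is 22%.
Duty = ¥181,206.30 × 22% = ¥39,865.39.
Line 4 (5392.25, Tyrune, 1,271 kg, ¥49,149.57):
Base rate for 5392.25 is 14%.
Origin Tyrune is the FTA partner but 5392.25 is not on the preference list; base rate stands.
Duty = ¥49,149.57 × 14% = ¥6,880.94.
Total = ¥0.00 + ¥58,142.52 + ¥39,865.39 + ¥6,880.94 = ¥104,888.85.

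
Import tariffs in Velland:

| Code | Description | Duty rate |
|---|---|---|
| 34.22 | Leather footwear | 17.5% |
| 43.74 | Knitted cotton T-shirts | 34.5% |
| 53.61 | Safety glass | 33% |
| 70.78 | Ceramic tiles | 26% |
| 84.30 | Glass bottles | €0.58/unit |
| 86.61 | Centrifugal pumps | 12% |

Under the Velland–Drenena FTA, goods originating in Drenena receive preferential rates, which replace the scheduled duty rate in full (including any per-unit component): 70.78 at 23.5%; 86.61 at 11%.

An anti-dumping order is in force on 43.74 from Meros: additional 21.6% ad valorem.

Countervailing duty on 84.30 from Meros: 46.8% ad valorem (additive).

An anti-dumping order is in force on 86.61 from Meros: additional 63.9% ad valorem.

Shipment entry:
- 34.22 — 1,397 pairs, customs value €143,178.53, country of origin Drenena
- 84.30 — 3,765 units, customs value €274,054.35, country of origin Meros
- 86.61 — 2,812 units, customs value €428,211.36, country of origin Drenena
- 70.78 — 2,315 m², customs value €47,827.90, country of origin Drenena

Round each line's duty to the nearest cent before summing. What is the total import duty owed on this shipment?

Line 1 (34.22, Drenena, 1,397 pairs, €143,178.53):
Base rate for 34.22 is 17.5%.
Origin Drenena is the FTA partner but 34.22 is not on the preference list; base rate stands.
Duty = €143,178.53 × 17.5% = €25,056.24.
Line 2 (84.30, Meros, 3,765 units, €274,054.35):
Base rate for 84.30 is €0.58/unit.
Additional duty on 84.30 from Meros: +46.8% ad valorem. Applied ad valorem rate = 46.8%.
Duty = €274,054.35 × 46.8% + 3,765 × €0.58 = €130,441.14.
Line 3 (86.61, Drenena, 2,812 units, €428,211.36):
Base rate for 86.61 is 12%.
Origin Drenena qualifies under the Velland–Drenena agreement and 86.61 is covered: preferential rate 11% applies instead.
The additional-duty order on 86.61 targets Meros, not Drenena; it does not apply.
Duty = €428,211.36 × 11% = €47,103.25.
Line 4 (70.78, Drenena, 2,315 m², €47,827.90):
Base rate for 70.78 is 26%.
Origin Drenena qualifies under the Velland–Drenena agreement and 70.78 is covered: preferential rate 23.5% applies instead.
Duty = €47,827.90 × 23.5% = €11,239.56.
Total = €25,056.24 + €130,441.14 + €47,103.25 + €11,239.56 = €213,840.19.

€213,840.19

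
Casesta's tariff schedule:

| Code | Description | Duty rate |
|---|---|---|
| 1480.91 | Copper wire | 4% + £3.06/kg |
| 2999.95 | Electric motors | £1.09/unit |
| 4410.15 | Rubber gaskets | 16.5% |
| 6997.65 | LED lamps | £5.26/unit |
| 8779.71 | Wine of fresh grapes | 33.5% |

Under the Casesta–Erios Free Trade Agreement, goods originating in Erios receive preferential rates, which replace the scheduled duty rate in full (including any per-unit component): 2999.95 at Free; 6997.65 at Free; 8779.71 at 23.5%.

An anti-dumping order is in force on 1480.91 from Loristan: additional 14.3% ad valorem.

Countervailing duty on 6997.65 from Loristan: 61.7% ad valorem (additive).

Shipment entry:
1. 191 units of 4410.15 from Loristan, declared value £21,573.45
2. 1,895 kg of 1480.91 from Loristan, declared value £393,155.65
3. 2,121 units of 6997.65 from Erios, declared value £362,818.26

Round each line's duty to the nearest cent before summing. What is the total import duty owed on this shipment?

£81,305.80

Line 1 (4410.15, Loristan, 191 units, £21,573.45):
Base rate for 4410.15 is 16.5%.
Duty = £21,573.45 × 16.5% = £3,559.62.
Line 2 (1480.91, Loristan, 1,895 kg, £393,155.65):
Base rate for 1480.91 is 4% + £3.06/kg.
Additional duty on 1480.91 from Loristan: +14.3%. Applied ad valorem rate: 4% + 14.3% = 18.3%.
Duty = £393,155.65 × 18.3% + 1,895 × £3.06 = £77,746.18.
Line 3 (6997.65, Erios, 2,121 units, £362,818.26):
Base rate for 6997.65 is £5.26/unit.
Origin Erios qualifies under the Casesta–Erios agreement and 6997.65 is covered: preferential rate Free applies instead.
The additional-duty order on 6997.65 targets Loristan, not Erios; it does not apply.
Duty = £362,818.26 × 0% = £0.00.
Total = £3,559.62 + £77,746.18 + £0.00 = £81,305.80.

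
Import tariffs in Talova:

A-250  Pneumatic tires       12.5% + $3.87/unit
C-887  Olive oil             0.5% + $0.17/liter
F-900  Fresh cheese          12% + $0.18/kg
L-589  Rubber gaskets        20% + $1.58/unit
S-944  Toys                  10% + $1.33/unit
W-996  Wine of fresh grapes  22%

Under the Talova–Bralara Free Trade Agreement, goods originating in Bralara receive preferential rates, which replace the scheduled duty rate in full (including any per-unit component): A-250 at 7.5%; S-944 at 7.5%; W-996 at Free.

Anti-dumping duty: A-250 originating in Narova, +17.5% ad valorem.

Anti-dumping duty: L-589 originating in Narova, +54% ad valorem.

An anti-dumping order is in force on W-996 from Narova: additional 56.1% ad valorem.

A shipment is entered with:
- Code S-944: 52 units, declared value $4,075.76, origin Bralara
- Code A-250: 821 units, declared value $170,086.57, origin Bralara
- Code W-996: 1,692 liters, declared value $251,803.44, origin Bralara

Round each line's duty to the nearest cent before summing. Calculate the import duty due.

Line 1 (S-944, Bralara, 52 units, $4,075.76):
Base rate for S-944 is 10% + $1.33/unit.
Origin Bralara qualifies under the Talova–Bralara agreement and S-944 is covered: preferential rate 7.5% applies instead.
Duty = $4,075.76 × 7.5% = $305.68.
Line 2 (A-250, Bralara, 821 units, $170,086.57):
Base rate for A-250 is 12.5% + $3.87/unit.
Origin Bralara qualifies under the Talova–Bralara agreement and A-250 is covered: preferential rate 7.5% applies instead.
The additional-duty order on A-250 targets Narova, not Bralara; it does not apply.
Duty = $170,086.57 × 7.5% = $12,756.49.
Line 3 (W-996, Bralara, 1,692 liters, $251,803.44):
Base rate for W-996 is 22%.
Origin Bralara qualifies under the Talova–Bralara agreement and W-996 is covered: preferential rate Free applies instead.
The additional-duty order on W-996 targets Narova, not Bralara; it does not apply.
Duty = $251,803.44 × 0% = $0.00.
Total = $305.68 + $12,756.49 + $0.00 = $13,062.17.

$13,062.17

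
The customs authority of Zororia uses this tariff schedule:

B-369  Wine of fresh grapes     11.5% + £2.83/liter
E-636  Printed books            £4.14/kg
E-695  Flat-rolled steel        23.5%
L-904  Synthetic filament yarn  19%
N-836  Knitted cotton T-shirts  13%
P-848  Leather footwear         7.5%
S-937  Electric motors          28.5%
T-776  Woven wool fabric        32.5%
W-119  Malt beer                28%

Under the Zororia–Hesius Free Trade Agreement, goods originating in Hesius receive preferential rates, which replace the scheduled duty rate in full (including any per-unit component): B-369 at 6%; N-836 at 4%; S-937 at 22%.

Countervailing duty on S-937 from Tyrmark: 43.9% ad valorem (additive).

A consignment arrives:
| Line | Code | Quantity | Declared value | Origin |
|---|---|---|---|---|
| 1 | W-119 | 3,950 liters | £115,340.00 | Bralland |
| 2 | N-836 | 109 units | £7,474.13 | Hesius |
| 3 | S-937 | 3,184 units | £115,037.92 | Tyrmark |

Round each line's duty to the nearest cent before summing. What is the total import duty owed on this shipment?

Line 1 (W-119, Bralland, 3,950 liters, £115,340.00):
Base rate for W-119 is 28%.
Duty = £115,340.00 × 28% = £32,295.20.
Line 2 (N-836, Hesius, 109 units, £7,474.13):
Base rate for N-836 is 13%.
Origin Hesius qualifies under the Zororia–Hesius agreement and N-836 is covered: preferential rate 4% applies instead.
Duty = £7,474.13 × 4% = £298.97.
Line 3 (S-937, Tyrmark, 3,184 units, £115,037.92):
Base rate for S-937 is 28.5%.
S-937 has an FTA preferential rate, but origin Tyrmark is not Hesius; base rate stands.
Additional duty on S-937 from Tyrmark: +43.9%. Applied ad valorem rate: 28.5% + 43.9% = 72.4%.
Duty = £115,037.92 × 72.4% = £83,287.45.
Total = £32,295.20 + £298.97 + £83,287.45 = £115,881.62.

£115,881.62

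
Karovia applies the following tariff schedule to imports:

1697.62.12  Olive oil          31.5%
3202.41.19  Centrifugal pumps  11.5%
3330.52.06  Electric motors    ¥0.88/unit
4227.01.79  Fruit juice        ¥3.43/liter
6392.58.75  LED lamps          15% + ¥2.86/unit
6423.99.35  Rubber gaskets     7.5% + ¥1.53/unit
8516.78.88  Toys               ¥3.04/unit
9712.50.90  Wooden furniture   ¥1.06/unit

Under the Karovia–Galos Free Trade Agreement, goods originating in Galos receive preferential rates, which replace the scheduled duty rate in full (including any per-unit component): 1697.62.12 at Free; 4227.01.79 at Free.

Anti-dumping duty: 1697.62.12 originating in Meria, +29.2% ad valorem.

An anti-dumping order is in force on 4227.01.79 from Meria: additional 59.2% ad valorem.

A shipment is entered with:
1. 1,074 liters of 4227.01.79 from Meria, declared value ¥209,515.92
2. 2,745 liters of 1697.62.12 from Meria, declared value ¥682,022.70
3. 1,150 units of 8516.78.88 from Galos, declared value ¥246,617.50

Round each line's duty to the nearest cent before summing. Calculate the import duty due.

¥545,201.02

Line 1 (4227.01.79, Meria, 1,074 liters, ¥209,515.92):
Base rate for 4227.01.79 is ¥3.43/liter.
4227.01.79 has an FTA preferential rate, but origin Meria is not Galos; base rate stands.
Additional duty on 4227.01.79 from Meria: +59.2% ad valorem. Applied ad valorem rate = 59.2%.
Duty = ¥209,515.92 × 59.2% + 1,074 × ¥3.43 = ¥127,717.24.
Line 2 (1697.62.12, Meria, 2,745 liters, ¥682,022.70):
Base rate for 1697.62.12 is 31.5%.
1697.62.12 has an FTA preferential rate, but origin Meria is not Galos; base rate stands.
Additional duty on 1697.62.12 from Meria: +29.2%. Applied ad valorem rate: 31.5% + 29.2% = 60.7%.
Duty = ¥682,022.70 × 60.7% = ¥413,987.78.
Line 3 (8516.78.88, Galos, 1,150 units, ¥246,617.50):
Base rate for 8516.78.88 is ¥3.04/unit.
Origin Galos is the FTA partner but 8516.78.88 is not on the preference list; base rate stands.
Duty = 1,150 × ¥3.04 = ¥3,496.00.
Total = ¥127,717.24 + ¥413,987.78 + ¥3,496.00 = ¥545,201.02.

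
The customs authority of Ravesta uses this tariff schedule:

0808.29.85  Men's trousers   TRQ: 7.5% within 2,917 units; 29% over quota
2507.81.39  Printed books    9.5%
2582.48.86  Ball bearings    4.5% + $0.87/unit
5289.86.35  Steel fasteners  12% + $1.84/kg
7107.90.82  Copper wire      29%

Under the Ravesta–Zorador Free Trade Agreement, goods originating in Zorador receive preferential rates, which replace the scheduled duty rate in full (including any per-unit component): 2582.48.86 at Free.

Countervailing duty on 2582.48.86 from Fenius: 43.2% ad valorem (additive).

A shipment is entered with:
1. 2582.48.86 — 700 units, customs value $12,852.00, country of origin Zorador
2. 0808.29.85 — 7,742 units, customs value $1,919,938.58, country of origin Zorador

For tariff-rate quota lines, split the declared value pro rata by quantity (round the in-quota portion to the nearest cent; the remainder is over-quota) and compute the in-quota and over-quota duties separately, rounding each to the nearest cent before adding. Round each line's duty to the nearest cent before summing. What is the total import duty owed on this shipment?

$401,254.02

Line 1 (2582.48.86, Zorador, 700 units, $12,852.00):
Base rate for 2582.48.86 is 4.5% + $0.87/unit.
Origin Zorador qualifies under the Ravesta–Zorador agreement and 2582.48.86 is covered: preferential rate Free applies instead.
The additional-duty order on 2582.48.86 targets Fenius, not Zorador; it does not apply.
Duty = $12,852.00 × 0% = $0.00.
Line 2 (0808.29.85, Zorador, 7,742 units, $1,919,938.58):
Code 0808.29.85 is under a tariff-rate quota (threshold 2,917 units). In-quota: 2,917 units at 7.5%; over-quota: 4,825 units at 29%.
Pro-rata value split: in-quota = $1,919,938.58 × 2,917/7,742 = $723,386.83; over-quota = $1,919,938.58 − $723,386.83 = $1,196,551.75.
In-quota duty = $723,386.83 × 7.5% = $54,254.01. Over-quota duty = $1,196,551.75 × 29% = $347,000.01.
Line duty = $54,254.01 + $347,000.01 = $401,254.02.
Total = $0.00 + $401,254.02 = $401,254.02.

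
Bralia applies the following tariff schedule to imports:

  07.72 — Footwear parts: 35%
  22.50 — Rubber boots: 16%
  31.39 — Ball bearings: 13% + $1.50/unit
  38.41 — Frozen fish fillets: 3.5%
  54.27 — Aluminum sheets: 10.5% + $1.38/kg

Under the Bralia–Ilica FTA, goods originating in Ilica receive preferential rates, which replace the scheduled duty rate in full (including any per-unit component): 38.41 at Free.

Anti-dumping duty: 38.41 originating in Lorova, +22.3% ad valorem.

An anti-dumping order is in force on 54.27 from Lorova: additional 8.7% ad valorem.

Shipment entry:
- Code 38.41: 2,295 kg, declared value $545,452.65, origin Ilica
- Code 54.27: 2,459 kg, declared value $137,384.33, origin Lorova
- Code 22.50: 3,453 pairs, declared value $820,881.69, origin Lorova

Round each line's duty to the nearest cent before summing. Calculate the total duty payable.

$161,112.28

Line 1 (38.41, Ilica, 2,295 kg, $545,452.65):
Base rate for 38.41 is 3.5%.
Origin Ilica qualifies under the Bralia–Ilica agreement and 38.41 is covered: preferential rate Free applies instead.
The additional-duty order on 38.41 targets Lorova, not Ilica; it does not apply.
Duty = $545,452.65 × 0% = $0.00.
Line 2 (54.27, Lorova, 2,459 kg, $137,384.33):
Base rate for 54.27 is 10.5% + $1.38/kg.
Additional duty on 54.27 from Lorova: +8.7%. Applied ad valorem rate: 10.5% + 8.7% = 19.2%.
Duty = $137,384.33 × 19.2% + 2,459 × $1.38 = $29,771.21.
Line 3 (22.50, Lorova, 3,453 pairs, $820,881.69):
Base rate for 22.50 is 16%.
Duty = $820,881.69 × 16% = $131,341.07.
Total = $0.00 + $29,771.21 + $131,341.07 = $161,112.28.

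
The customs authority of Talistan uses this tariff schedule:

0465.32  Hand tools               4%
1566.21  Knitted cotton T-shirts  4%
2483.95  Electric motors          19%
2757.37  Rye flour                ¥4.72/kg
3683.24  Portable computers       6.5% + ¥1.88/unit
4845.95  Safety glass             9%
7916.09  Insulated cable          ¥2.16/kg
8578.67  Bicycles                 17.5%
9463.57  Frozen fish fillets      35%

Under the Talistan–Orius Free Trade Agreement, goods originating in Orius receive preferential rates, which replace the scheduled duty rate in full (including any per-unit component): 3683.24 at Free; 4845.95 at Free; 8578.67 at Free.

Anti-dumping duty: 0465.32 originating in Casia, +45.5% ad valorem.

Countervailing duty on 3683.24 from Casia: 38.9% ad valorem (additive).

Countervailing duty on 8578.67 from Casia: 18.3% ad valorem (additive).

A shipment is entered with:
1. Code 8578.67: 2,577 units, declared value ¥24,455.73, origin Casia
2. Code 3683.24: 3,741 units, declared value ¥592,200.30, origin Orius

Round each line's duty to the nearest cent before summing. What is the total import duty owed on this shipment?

Line 1 (8578.67, Casia, 2,577 units, ¥24,455.73):
Base rate for 8578.67 is 17.5%.
8578.67 has an FTA preferential rate, but origin Casia is not Orius; base rate stands.
Additional duty on 8578.67 from Casia: +18.3%. Applied ad valorem rate: 17.5% + 18.3% = 35.8%.
Duty = ¥24,455.73 × 35.8% = ¥8,755.15.
Line 2 (3683.24, Orius, 3,741 units, ¥592,200.30):
Base rate for 3683.24 is 6.5% + ¥1.88/unit.
Origin Orius qualifies under the Talistan–Orius agreement and 3683.24 is covered: preferential rate Free applies instead.
The additional-duty order on 3683.24 targets Casia, not Orius; it does not apply.
Duty = ¥592,200.30 × 0% = ¥0.00.
Total = ¥8,755.15 + ¥0.00 = ¥8,755.15.

¥8,755.15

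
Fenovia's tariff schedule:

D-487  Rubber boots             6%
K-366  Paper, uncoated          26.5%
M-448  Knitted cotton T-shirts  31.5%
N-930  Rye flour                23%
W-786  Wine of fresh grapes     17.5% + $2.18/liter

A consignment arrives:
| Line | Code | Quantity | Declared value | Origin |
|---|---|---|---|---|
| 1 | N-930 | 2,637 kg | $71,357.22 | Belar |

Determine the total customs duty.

Line 1 (N-930, Belar, 2,637 kg, $71,357.22):
Base rate for N-930 is 23%.
Duty = $71,357.22 × 23% = $16,412.16.

$16,412.16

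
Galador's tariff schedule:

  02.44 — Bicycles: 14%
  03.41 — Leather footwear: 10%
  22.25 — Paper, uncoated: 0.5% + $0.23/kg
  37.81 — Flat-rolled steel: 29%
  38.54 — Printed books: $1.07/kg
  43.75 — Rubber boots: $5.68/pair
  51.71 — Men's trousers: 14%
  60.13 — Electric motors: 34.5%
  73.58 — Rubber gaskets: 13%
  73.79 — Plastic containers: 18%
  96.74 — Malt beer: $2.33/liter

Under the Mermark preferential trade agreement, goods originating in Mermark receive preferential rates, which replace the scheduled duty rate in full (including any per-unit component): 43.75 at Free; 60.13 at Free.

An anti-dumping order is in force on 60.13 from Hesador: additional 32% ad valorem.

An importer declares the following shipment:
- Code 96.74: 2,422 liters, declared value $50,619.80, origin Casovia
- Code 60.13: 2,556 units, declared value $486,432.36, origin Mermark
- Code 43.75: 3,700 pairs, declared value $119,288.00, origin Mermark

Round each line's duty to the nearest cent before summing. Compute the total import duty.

$5,643.26

Line 1 (96.74, Casovia, 2,422 liters, $50,619.80):
Base rate for 96.74 is $2.33/liter.
Duty = 2,422 × $2.33 = $5,643.26.
Line 2 (60.13, Mermark, 2,556 units, $486,432.36):
Base rate for 60.13 is 34.5%.
Origin Mermark qualifies under the Galador–Mermark agreement and 60.13 is covered: preferential rate Free applies instead.
The additional-duty order on 60.13 targets Hesador, not Mermark; it does not apply.
Duty = $486,432.36 × 0% = $0.00.
Line 3 (43.75, Mermark, 3,700 pairs, $119,288.00):
Base rate for 43.75 is $5.68/pair.
Origin Mermark qualifies under the Galador–Mermark agreement and 43.75 is covered: preferential rate Free applies instead.
Duty = $119,288.00 × 0% = $0.00.
Total = $5,643.26 + $0.00 + $0.00 = $5,643.26.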